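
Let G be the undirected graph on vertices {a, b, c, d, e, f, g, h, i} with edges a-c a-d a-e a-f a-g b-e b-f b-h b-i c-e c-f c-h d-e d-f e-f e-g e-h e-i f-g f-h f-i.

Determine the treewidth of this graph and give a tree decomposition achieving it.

Treewidth 3.
Bags: B1 = {c, e, f, h}  B2 = {a, c, e, f}  B3 = {b, e, f, h}  B4 = {a, e, f, g}  B5 = {b, e, f, i}  B6 = {a, d, e, f}
Tree: B1–B2, B1–B3, B2–B4, B3–B5, B2–B6

Each bag holds 4 vertices, so the decomposition has width 3, which upper-bounds the treewidth. Conversely, {c, e, f, h} is a clique of size 4, and the vertices of any clique must share a bag in every tree decomposition; so some bag has ≥ 4 vertices and tw(G) ≥ 3. The upper and lower bounds meet at 3, so that is the treewidth.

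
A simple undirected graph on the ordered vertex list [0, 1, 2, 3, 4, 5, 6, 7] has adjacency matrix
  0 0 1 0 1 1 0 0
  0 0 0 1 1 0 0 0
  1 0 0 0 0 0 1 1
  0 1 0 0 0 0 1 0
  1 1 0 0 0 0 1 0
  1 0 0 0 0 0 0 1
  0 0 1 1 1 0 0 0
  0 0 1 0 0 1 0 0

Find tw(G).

2

A width-2 tree decomposition is:
Bags: B1 = {1, 3, 4}  B2 = {3, 4, 6}  B3 = {0, 4, 6}  B4 = {0, 2, 6}  B5 = {0, 2, 5}  B6 = {2, 5, 7}
Tree: B1–B2, B2–B3, B3–B4, B4–B5, B5–B6
Every bag has size at most 3, so the width is 3 − 1 = 2 and tw(G) ≤ 2. Since 1–3–6–4–1 is a cycle in G, G is not acyclic. Forests are exactly the graphs of treewidth ≤ 1, so tw(G) ≥ 2. Therefore the treewidth is 2.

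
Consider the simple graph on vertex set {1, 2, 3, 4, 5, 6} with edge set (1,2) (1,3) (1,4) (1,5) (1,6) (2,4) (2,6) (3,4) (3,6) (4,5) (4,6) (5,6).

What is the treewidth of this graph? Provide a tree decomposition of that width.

Treewidth 3.
One optimal decomposition is:
Bags: B1 = {1, 2, 4, 6}  B2 = {1, 3, 4, 6}  B3 = {1, 4, 5, 6}
Tree: B1–B2, B2–B3

Every bag has size at most 4, so the width is 4 − 1 = 3 and tw(G) ≤ 3. For the lower bound, the 4 vertices {1, 2, 4, 6} are pairwise adjacent, and any tree decomposition puts a clique entirely inside one bag — forcing width ≥ 3. The upper and lower bounds meet at 3, so that is the treewidth.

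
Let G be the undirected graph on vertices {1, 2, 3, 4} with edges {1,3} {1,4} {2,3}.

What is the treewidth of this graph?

A width-1 tree decomposition is:
Bags: B1 = {2, 3}  B2 = {1, 3}  B3 = {1, 4}
Tree: B1–B2, B2–B3
Every bag has size at most 2, so the width is 2 − 1 = 1 and tw(G) ≤ 1. Since G has at least one edge (e.g. 2–3), it is not an edgeless graph, so tw(G) ≥ 1. The upper and lower bounds meet at 1, so that is the treewidth.

1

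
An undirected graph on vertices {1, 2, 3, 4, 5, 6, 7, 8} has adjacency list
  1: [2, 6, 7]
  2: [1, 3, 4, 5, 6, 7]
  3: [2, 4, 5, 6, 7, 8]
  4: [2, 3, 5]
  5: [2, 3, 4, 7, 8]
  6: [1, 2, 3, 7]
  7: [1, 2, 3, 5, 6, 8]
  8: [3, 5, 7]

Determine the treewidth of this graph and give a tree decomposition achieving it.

Treewidth 3.
One optimal decomposition is:
Bags: B1 = {3, 5, 7, 8}  B2 = {2, 3, 5, 7}  B3 = {2, 3, 6, 7}  B4 = {2, 3, 4, 5}  B5 = {1, 2, 6, 7}
Tree: B1–B2, B2–B3, B2–B4, B3–B5

Every bag has size at most 4, so the width is 4 − 1 = 3 and tw(G) ≤ 3. Conversely, {3, 5, 7, 8} is a clique of size 4, and the vertices of any clique must share a bag in every tree decomposition; so some bag has ≥ 4 vertices and tw(G) ≥ 3. Hence tw(G) = 3 exactly.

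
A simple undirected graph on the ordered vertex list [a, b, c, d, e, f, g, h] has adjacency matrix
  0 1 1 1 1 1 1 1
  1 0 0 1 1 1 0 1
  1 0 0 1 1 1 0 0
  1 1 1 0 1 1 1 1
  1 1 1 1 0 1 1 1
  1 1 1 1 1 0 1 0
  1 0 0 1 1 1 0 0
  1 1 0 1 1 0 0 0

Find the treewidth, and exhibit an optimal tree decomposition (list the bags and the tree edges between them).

Treewidth 4.
Bags: B1 = {a, c, d, e, f}  B2 = {a, b, d, e, f}  B3 = {a, b, d, e, h}  B4 = {a, d, e, f, g}
Tree: B1–B2, B2–B3, B2–B4

The largest bag has 5 vertices, giving width 4; this decomposition certifies tw(G) ≤ 4. Conversely, {a, b, d, e, h} is a clique of size 5, and the vertices of any clique must share a bag in every tree decomposition; so some bag has ≥ 5 vertices and tw(G) ≥ 4. Hence tw(G) = 4 exactly.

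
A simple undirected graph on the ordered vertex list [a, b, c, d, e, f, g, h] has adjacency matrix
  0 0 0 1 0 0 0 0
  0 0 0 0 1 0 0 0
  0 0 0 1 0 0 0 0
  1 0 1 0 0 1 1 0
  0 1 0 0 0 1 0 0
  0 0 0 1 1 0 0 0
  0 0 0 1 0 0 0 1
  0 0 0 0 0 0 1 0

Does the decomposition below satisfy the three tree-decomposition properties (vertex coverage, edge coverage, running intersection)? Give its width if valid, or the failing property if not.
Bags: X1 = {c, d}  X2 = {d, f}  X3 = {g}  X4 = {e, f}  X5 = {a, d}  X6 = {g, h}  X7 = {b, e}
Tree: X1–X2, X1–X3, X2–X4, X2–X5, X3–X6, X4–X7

No — edge (d,g) lies in no bag.

A tree decomposition must satisfy three properties: every vertex lies in some bag; for every edge, both endpoints lie together in some bag; and for every vertex, the bags containing it form a connected subtree. Here edge (d,g) lies in no bag, so the decomposition is invalid.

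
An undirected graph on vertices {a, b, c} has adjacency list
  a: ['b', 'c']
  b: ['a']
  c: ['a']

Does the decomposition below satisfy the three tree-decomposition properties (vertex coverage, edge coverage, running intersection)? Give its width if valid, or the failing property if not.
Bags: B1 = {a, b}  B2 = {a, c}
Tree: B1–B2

Yes; width 1.

Checking the three conditions: (i) the bags cover all of {a, b, c}; (ii) for each edge, some bag contains both endpoints; (iii) the bags containing any fixed vertex form a subtree. All hold, so the decomposition is valid with width 2 − 1 = 1.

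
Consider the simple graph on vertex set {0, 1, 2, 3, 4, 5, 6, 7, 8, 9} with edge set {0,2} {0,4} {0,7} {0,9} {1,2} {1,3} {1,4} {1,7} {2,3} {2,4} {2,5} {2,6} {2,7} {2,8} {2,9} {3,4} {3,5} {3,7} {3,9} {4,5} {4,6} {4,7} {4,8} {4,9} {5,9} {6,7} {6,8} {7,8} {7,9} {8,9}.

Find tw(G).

4

A width-4 tree decomposition is:
Bags: B1 = {2, 3, 4, 7, 9}  B2 = {0, 2, 4, 7, 9}  B3 = {1, 2, 3, 4, 7}  B4 = {2, 4, 7, 8, 9}  B5 = {2, 4, 6, 7, 8}  B6 = {2, 3, 4, 5, 9}
Tree: B1–B2, B1–B3, B1–B4, B4–B5, B1–B6
Every bag has size at most 5, so the width is 5 − 1 = 4 and tw(G) ≤ 4. Conversely, {2, 3, 4, 5, 9} is a clique of size 5, and the vertices of any clique must share a bag in every tree decomposition; so some bag has ≥ 5 vertices and tw(G) ≥ 4. The upper and lower bounds meet at 4, so that is the treewidth.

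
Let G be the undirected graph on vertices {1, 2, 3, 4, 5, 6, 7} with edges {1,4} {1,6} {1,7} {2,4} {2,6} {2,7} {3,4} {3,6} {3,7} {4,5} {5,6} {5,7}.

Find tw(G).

A width-3 tree decomposition is:
Bags: B1 = {4, 5, 6, 7}  B2 = {1, 4, 6, 7}  B3 = {3, 4, 6, 7}  B4 = {2, 4, 6, 7}
Tree: B1–B2, B2–B3, B3–B4
The largest bag has 4 vertices, giving width 3; this decomposition certifies tw(G) ≤ 3. For the lower bound: the 4 vertex sets {5,6}, {1,7}, {4}, {3} are disjoint, each induces a connected subgraph, and every pair is joined by at least one edge of G. Contracting each set to a single vertex therefore yields K_{4} as a minor, and since treewidth is minor-monotone, tw(G) ≥ tw(K_{4}) = 3. Therefore the treewidth is 3.

3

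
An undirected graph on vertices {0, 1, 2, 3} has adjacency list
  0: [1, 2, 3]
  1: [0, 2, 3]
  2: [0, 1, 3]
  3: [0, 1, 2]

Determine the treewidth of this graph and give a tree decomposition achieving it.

Treewidth 3.
Bags: B1 = {0, 1, 2, 3}
Tree: (single bag)

A single bag containing all 4 vertices is trivially a valid decomposition of width 3. Conversely, {0, 1, 2, 3} is a clique of size 4, and the vertices of any clique must share a bag in every tree decomposition; so some bag has ≥ 4 vertices and tw(G) ≥ 3. Therefore the treewidth is 3.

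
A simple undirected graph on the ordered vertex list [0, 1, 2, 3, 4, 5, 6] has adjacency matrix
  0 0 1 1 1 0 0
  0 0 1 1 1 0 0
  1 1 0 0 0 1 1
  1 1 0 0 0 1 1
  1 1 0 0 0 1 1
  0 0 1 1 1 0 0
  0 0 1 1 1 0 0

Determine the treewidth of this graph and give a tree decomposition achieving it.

The largest bag has 4 vertices, giving width 3; this decomposition certifies tw(G) ≤ 3. For the lower bound: the 4 vertex sets {1,3}, {0,4}, {2}, {5} are disjoint, each induces a connected subgraph, and every pair is joined by at least one edge of G. Contracting each set to a single vertex therefore yields K_{4} as a minor, and since treewidth is minor-monotone, tw(G) ≥ tw(K_{4}) = 3. Therefore the treewidth is 3.

Treewidth 3.
One such decomposition:
Bags: B1 = {1, 2, 3, 4}  B2 = {0, 2, 3, 4}  B3 = {2, 3, 4, 5}  B4 = {2, 3, 4, 6}
Tree: B1–B2, B2–B3, B3–B4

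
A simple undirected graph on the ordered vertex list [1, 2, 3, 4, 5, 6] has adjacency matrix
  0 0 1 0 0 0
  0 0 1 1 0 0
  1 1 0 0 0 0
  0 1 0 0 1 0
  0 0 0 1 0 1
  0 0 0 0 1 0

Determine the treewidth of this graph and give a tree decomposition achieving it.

Treewidth 1.
One such decomposition:
Bags: B1 = {1, 3}  B2 = {2, 3}  B3 = {2, 4}  B4 = {4, 5}  B5 = {5, 6}
Tree: B1–B2, B2–B3, B3–B4, B4–B5

Each bag holds 2 vertices, so the decomposition has width 1, which upper-bounds the treewidth. G has an edge, so its treewidth is at least 1. Hence tw(G) = 1 exactly.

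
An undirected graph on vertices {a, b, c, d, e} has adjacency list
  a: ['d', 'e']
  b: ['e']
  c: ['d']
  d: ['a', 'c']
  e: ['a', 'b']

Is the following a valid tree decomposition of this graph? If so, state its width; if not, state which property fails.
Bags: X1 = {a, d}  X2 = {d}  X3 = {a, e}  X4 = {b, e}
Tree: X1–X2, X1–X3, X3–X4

A tree decomposition must satisfy three properties: every vertex lies in some bag; for every edge, both endpoints lie together in some bag; and for every vertex, the bags containing it form a connected subtree. Here vertex c appears in no bag, so the decomposition is invalid.

No — vertex c appears in no bag.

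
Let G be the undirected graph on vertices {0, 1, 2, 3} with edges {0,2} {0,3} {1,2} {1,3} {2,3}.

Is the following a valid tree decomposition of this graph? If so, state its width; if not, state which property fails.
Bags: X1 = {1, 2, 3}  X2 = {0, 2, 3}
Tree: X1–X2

Yes; width 2.

Vertex coverage: the bags together contain {0, 1, 2, 3}, the full vertex set. Edge coverage: each edge of G has both endpoints in at least one bag. Running intersection: for every vertex, the bags containing it form a connected subtree. All three properties hold, so this is a valid tree decomposition of width max|bag| − 1 = 2, and hence tw(G) ≤ 2.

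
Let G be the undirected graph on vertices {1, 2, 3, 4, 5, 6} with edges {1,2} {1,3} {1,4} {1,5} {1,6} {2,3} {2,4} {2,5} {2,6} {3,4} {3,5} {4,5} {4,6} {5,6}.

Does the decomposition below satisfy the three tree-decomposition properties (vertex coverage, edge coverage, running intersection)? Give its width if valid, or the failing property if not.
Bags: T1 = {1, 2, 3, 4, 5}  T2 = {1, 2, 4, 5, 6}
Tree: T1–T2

Vertex coverage: the bags together contain {1, 2, 3, 4, 5, 6}, the full vertex set. Edge coverage: each edge of G has both endpoints in at least one bag. Running intersection: for every vertex, the bags containing it form a connected subtree. All three properties hold, so this is a valid tree decomposition of width max|bag| − 1 = 4, and hence tw(G) ≤ 4.

Yes; width 4.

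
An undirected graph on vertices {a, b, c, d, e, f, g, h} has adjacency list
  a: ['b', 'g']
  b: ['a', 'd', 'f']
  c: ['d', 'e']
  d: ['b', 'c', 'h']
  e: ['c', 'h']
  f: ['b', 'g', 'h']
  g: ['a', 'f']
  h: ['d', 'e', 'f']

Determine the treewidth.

2

A width-2 tree decomposition is:
Bags: B1 = {c, d, e}  B2 = {d, e, h}  B3 = {b, d, h}  B4 = {b, f, h}  B5 = {a, b, f}  B6 = {a, f, g}
Tree: B1–B2, B2–B3, B3–B4, B4–B5, B5–B6
Each bag holds 3 vertices, so the decomposition has width 2, which upper-bounds the treewidth. For the lower bound, G contains the cycle c–e–h–d–c, so G is not a forest; only forests have treewidth ≤ 1, hence tw(G) ≥ 2. The upper and lower bounds meet at 2, so that is the treewidth.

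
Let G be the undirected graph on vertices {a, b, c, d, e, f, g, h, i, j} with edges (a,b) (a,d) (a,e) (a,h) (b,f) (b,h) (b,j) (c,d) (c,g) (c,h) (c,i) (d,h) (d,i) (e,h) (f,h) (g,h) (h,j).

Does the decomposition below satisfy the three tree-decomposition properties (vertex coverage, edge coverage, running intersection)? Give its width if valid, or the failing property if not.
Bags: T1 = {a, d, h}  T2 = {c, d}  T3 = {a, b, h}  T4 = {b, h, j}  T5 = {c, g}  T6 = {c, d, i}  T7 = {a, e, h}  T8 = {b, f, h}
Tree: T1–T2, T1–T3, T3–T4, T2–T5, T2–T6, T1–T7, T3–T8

No — edge (h,c) lies in no bag.

A tree decomposition must satisfy three properties: every vertex lies in some bag; for every edge, both endpoints lie together in some bag; and for every vertex, the bags containing it form a connected subtree. Here edge (h,c) lies in no bag, so the decomposition is invalid.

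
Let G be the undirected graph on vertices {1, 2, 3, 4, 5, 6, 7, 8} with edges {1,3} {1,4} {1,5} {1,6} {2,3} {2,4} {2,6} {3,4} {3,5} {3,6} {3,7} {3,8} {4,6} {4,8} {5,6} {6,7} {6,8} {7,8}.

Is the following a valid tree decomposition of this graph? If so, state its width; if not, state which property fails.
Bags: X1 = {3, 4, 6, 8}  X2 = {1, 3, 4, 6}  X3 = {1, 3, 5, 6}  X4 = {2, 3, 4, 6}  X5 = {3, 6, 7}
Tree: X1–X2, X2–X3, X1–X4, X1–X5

No — edge (8,7) lies in no bag.

A tree decomposition must satisfy three properties: every vertex lies in some bag; for every edge, both endpoints lie together in some bag; and for every vertex, the bags containing it form a connected subtree. Here edge (8,7) lies in no bag, so the decomposition is invalid.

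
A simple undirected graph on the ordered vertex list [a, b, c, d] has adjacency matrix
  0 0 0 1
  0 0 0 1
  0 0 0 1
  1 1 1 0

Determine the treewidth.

A width-1 tree decomposition is:
Bags: B1 = {b, d}  B2 = {c, d}  B3 = {a, d}
Tree: B1–B2, B2–B3
Every bag has size at most 2, so the width is 2 − 1 = 1 and tw(G) ≤ 1. Since G has at least one edge (e.g. d–b), it is not an edgeless graph, so tw(G) ≥ 1. Hence tw(G) = 1 exactly.

1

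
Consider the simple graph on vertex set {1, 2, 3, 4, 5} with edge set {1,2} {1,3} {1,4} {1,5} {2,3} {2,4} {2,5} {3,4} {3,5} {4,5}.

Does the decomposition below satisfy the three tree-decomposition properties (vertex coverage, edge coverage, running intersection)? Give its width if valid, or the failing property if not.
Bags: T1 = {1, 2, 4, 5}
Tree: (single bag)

No — vertex 3 appears in no bag.

A tree decomposition must satisfy three properties: every vertex lies in some bag; for every edge, both endpoints lie together in some bag; and for every vertex, the bags containing it form a connected subtree. Here vertex 3 appears in no bag, so the decomposition is invalid.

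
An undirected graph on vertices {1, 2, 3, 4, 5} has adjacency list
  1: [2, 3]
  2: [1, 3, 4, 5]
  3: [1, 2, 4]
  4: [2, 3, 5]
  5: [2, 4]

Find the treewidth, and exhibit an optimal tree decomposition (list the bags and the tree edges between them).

Treewidth 2.
Bags: B1 = {2, 4, 5}  B2 = {2, 3, 4}  B3 = {1, 2, 3}
Tree: B1–B2, B2–B3

Every bag has size at most 3, so the width is 3 − 1 = 2 and tw(G) ≤ 2. For the lower bound, the 3 vertices {1, 2, 3} are pairwise adjacent, and any tree decomposition puts a clique entirely inside one bag — forcing width ≥ 2. Hence tw(G) = 2 exactly.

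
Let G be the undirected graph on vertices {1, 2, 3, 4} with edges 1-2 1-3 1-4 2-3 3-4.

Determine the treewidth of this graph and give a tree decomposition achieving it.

The largest bag has 3 vertices, giving width 2; this decomposition certifies tw(G) ≤ 2. On the other hand G contains the 3-clique {1, 2, 3}. A clique must lie in a single bag of any decomposition, so no decomposition can have width below 2. Hence tw(G) = 2 exactly.

Treewidth 2.
One optimal decomposition is:
Bags: B1 = {1, 3, 4}  B2 = {1, 2, 3}
Tree: B1–B2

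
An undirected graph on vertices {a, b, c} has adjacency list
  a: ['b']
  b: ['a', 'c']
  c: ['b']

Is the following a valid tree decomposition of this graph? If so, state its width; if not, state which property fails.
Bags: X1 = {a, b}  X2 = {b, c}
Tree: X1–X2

Yes; width 1.

Checking the three conditions: (i) the bags cover all of {a, b, c}; (ii) for each edge, some bag contains both endpoints; (iii) the bags containing any fixed vertex form a subtree. All hold, so the decomposition is valid with width 2 − 1 = 1.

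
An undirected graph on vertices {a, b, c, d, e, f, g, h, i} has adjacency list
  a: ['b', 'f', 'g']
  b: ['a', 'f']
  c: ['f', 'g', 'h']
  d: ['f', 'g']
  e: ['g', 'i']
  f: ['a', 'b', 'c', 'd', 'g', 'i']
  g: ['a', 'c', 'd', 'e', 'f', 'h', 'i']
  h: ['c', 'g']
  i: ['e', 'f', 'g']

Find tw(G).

A width-2 tree decomposition is:
Bags: B1 = {a, b, f}  B2 = {a, f, g}  B3 = {c, f, g}  B4 = {d, f, g}  B5 = {f, g, i}  B6 = {e, g, i}  B7 = {c, g, h}
Tree: B1–B2, B2–B3, B3–B4, B3–B5, B5–B6, B3–B7
Each bag holds 3 vertices, so the decomposition has width 2, which upper-bounds the treewidth. On the other hand G contains the 3-clique {e, g, i}. A clique must lie in a single bag of any decomposition, so no decomposition can have width below 2. Combining the bounds, tw(G) = 2.

2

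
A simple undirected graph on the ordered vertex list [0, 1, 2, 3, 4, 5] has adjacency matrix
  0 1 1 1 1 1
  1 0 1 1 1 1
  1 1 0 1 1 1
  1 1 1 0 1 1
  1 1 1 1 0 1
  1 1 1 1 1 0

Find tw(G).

A width-5 tree decomposition is:
Bags: B1 = {0, 1, 2, 3, 4, 5}
Tree: (single bag)
With just one bag of size 6, the width is 6 − 1 = 5, so tw(G) ≤ 5. Conversely, {0, 1, 2, 3, 4, 5} is a clique of size 6, and the vertices of any clique must share a bag in every tree decomposition; so some bag has ≥ 6 vertices and tw(G) ≥ 5. Therefore the treewidth is 5.

5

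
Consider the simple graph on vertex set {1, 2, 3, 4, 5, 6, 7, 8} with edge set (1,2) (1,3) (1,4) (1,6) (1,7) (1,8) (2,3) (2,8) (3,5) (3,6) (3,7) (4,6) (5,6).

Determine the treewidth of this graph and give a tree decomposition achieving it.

The largest bag has 3 vertices, giving width 2; this decomposition certifies tw(G) ≤ 2. Conversely, {1, 2, 8} is a clique of size 3, and the vertices of any clique must share a bag in every tree decomposition; so some bag has ≥ 3 vertices and tw(G) ≥ 2. Therefore the treewidth is 2.

Treewidth 2.
Bags: B1 = {3, 5, 6}  B2 = {1, 3, 6}  B3 = {1, 2, 3}  B4 = {1, 4, 6}  B5 = {1, 3, 7}  B6 = {1, 2, 8}
Tree: B1–B2, B2–B3, B2–B4, B3–B5, B3–B6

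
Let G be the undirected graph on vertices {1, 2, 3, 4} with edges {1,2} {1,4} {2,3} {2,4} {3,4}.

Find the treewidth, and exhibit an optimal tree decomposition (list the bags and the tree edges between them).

Every bag has size at most 3, so the width is 3 − 1 = 2 and tw(G) ≤ 2. Conversely, {1, 2, 4} is a clique of size 3, and the vertices of any clique must share a bag in every tree decomposition; so some bag has ≥ 3 vertices and tw(G) ≥ 2. Therefore the treewidth is 2.

Treewidth 2.
One such decomposition:
Bags: B1 = {2, 3, 4}  B2 = {1, 2, 4}
Tree: B1–B2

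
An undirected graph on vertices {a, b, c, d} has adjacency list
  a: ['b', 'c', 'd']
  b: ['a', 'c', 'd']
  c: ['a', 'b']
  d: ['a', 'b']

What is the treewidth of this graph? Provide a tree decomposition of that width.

Treewidth 2.
One optimal decomposition is:
Bags: B1 = {a, b, c}  B2 = {a, b, d}
Tree: B1–B2

Every bag has size at most 3, so the width is 3 − 1 = 2 and tw(G) ≤ 2. For the lower bound, the 3 vertices {a, b, d} are pairwise adjacent, and any tree decomposition puts a clique entirely inside one bag — forcing width ≥ 2. Hence tw(G) = 2 exactly.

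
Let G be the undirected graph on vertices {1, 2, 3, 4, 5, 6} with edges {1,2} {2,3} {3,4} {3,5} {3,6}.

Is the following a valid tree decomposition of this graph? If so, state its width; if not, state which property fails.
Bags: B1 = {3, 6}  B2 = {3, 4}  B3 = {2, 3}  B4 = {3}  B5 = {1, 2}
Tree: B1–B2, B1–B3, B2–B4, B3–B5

A tree decomposition must satisfy three properties: every vertex lies in some bag; for every edge, both endpoints lie together in some bag; and for every vertex, the bags containing it form a connected subtree. Here vertex 5 appears in no bag, so the decomposition is invalid.

No — vertex 5 appears in no bag.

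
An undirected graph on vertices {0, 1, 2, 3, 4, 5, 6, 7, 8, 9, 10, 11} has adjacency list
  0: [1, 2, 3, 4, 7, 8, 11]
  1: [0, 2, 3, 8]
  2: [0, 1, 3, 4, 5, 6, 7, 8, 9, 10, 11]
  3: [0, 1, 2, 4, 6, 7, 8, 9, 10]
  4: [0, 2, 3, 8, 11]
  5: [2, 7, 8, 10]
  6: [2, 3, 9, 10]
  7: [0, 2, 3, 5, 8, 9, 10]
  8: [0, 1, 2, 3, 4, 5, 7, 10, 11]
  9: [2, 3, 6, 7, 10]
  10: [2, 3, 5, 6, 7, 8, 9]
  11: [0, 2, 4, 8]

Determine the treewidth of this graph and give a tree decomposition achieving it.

Treewidth 4.
One such decomposition:
Bags: B1 = {2, 3, 7, 9, 10}  B2 = {2, 3, 6, 9, 10}  B3 = {2, 3, 7, 8, 10}  B4 = {2, 5, 7, 8, 10}  B5 = {0, 2, 3, 7, 8}  B6 = {0, 2, 3, 4, 8}  B7 = {0, 1, 2, 3, 8}  B8 = {0, 2, 4, 8, 11}
Tree: B1–B2, B1–B3, B3–B4, B3–B5, B5–B6, B5–B7, B6–B8

Every bag has size at most 5, so the width is 5 − 1 = 4 and tw(G) ≤ 4. On the other hand G contains the 5-clique {0, 2, 4, 8, 11}. A clique must lie in a single bag of any decomposition, so no decomposition can have width below 4. Combining the bounds, tw(G) = 4.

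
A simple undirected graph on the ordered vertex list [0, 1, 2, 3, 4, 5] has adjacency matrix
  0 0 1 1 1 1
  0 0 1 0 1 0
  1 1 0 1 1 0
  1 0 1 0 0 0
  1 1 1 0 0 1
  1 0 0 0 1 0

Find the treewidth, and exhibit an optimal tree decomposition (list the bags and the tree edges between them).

The largest bag has 3 vertices, giving width 2; this decomposition certifies tw(G) ≤ 2. On the other hand G contains the 3-clique {0, 2, 3}. A clique must lie in a single bag of any decomposition, so no decomposition can have width below 2. Hence tw(G) = 2 exactly.

Treewidth 2.
One optimal decomposition is:
Bags: B1 = {0, 4, 5}  B2 = {0, 2, 4}  B3 = {1, 2, 4}  B4 = {0, 2, 3}
Tree: B1–B2, B2–B3, B2–B4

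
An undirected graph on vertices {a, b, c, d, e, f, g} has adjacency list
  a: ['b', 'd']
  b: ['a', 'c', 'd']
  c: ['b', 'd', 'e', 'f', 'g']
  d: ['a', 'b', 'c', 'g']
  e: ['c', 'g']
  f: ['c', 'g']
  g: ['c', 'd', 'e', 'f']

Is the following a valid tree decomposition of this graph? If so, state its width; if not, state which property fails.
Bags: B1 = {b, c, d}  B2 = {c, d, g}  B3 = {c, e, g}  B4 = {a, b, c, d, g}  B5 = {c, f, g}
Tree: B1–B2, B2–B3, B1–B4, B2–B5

A tree decomposition must satisfy three properties: every vertex lies in some bag; for every edge, both endpoints lie together in some bag; and for every vertex, the bags containing it form a connected subtree. Here bags containing vertex g are not connected in the tree, so the decomposition is invalid.

No — bags containing vertex g are not connected in the tree.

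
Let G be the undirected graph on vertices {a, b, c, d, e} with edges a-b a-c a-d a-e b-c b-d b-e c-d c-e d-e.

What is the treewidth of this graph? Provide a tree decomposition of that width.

With just one bag of size 5, the width is 5 − 1 = 4, so tw(G) ≤ 4. For the lower bound, the 5 vertices {a, b, c, d, e} are pairwise adjacent, and any tree decomposition puts a clique entirely inside one bag — forcing width ≥ 4. The upper and lower bounds meet at 4, so that is the treewidth.

Treewidth 4.
One optimal decomposition is:
Bags: B1 = {a, b, c, d, e}
Tree: (single bag)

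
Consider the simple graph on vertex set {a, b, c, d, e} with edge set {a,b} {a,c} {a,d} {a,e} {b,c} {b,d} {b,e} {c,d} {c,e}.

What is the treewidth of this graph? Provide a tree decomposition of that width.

Each bag holds 4 vertices, so the decomposition has width 3, which upper-bounds the treewidth. For the lower bound, the 4 vertices {a, b, c, d} are pairwise adjacent, and any tree decomposition puts a clique entirely inside one bag — forcing width ≥ 3. Therefore the treewidth is 3.

Treewidth 3.
Bags: B1 = {a, b, c, e}  B2 = {a, b, c, d}
Tree: B1–B2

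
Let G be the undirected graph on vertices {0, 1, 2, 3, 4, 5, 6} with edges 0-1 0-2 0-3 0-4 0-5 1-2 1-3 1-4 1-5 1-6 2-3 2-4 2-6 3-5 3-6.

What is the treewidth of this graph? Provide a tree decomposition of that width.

The largest bag has 4 vertices, giving width 3; this decomposition certifies tw(G) ≤ 3. Conversely, {0, 1, 2, 3} is a clique of size 4, and the vertices of any clique must share a bag in every tree decomposition; so some bag has ≥ 4 vertices and tw(G) ≥ 3. The upper and lower bounds meet at 3, so that is the treewidth.

Treewidth 3.
Bags: B1 = {0, 1, 2, 3}  B2 = {1, 2, 3, 6}  B3 = {0, 1, 3, 5}  B4 = {0, 1, 2, 4}
Tree: B1–B2, B1–B3, B1–B4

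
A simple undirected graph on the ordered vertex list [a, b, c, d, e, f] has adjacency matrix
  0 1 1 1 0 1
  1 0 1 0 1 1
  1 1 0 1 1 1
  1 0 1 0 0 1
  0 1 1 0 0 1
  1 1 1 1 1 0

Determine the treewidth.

3

A width-3 tree decomposition is:
Bags: B1 = {b, c, e, f}  B2 = {a, b, c, f}  B3 = {a, c, d, f}
Tree: B1–B2, B2–B3
Each bag holds 4 vertices, so the decomposition has width 3, which upper-bounds the treewidth. On the other hand G contains the 4-clique {b, c, e, f}. A clique must lie in a single bag of any decomposition, so no decomposition can have width below 3. The upper and lower bounds meet at 3, so that is the treewidth.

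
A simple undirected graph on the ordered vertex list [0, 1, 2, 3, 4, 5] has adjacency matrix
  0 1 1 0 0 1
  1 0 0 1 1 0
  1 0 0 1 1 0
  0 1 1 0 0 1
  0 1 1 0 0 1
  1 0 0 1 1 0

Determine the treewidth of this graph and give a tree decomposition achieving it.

The largest bag has 4 vertices, giving width 3; this decomposition certifies tw(G) ≤ 3. For the lower bound: the 4 vertex sets {1,4}, {2,3}, {0}, {5} are disjoint, each induces a connected subgraph, and every pair is joined by at least one edge of G. Contracting each set to a single vertex therefore yields K_{4} as a minor, and since treewidth is minor-monotone, tw(G) ≥ tw(K_{4}) = 3. Combining the bounds, tw(G) = 3.

Treewidth 3.
One optimal decomposition is:
Bags: B1 = {0, 1, 3, 4}  B2 = {0, 2, 3, 4}  B3 = {0, 3, 4, 5}
Tree: B1–B2, B2–B3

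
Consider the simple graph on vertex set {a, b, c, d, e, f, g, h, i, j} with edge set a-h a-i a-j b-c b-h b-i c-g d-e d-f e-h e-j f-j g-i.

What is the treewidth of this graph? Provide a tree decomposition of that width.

Every bag has size at most 3, so the width is 3 − 1 = 2 and tw(G) ≤ 2. The edges c–g–i–b–c form a cycle, so G is not a tree and its treewidth is at least 2. Hence tw(G) = 2 exactly.

Treewidth 2.
One such decomposition:
Bags: B1 = {b, c, g}  B2 = {b, g, i}  B3 = {b, h, i}  B4 = {a, h, i}  B5 = {a, e, h}  B6 = {a, e, j}  B7 = {d, e, j}  B8 = {d, f, j}
Tree: B1–B2, B2–B3, B3–B4, B4–B5, B5–B6, B6–B7, B7–B8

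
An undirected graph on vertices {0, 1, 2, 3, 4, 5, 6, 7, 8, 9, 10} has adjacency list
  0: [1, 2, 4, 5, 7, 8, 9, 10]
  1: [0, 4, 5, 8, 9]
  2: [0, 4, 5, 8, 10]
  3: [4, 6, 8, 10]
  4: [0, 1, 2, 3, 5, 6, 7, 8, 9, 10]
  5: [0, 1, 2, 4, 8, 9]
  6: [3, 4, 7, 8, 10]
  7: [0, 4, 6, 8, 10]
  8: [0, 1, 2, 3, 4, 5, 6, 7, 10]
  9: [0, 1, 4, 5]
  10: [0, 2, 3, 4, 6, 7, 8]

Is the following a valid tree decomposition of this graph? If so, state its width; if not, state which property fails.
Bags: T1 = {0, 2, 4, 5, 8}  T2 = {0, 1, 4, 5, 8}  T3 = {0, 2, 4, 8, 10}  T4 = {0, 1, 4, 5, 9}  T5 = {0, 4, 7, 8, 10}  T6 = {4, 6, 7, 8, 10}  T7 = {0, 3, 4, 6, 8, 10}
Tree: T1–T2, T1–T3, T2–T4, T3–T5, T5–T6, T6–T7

A tree decomposition must satisfy three properties: every vertex lies in some bag; for every edge, both endpoints lie together in some bag; and for every vertex, the bags containing it form a connected subtree. Here bags containing vertex 0 are not connected in the tree, so the decomposition is invalid.

No — bags containing vertex 0 are not connected in the tree.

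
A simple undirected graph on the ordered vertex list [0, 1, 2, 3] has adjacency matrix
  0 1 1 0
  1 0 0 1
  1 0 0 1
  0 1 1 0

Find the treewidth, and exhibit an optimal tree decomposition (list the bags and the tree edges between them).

Each bag holds 3 vertices, so the decomposition has width 2, which upper-bounds the treewidth. The edges 3–2–0–1–3 form a cycle, so G is not a tree and its treewidth is at least 2. Hence tw(G) = 2 exactly.

Treewidth 2.
One optimal decomposition is:
Bags: B1 = {0, 2, 3}  B2 = {0, 1, 3}
Tree: B1–B2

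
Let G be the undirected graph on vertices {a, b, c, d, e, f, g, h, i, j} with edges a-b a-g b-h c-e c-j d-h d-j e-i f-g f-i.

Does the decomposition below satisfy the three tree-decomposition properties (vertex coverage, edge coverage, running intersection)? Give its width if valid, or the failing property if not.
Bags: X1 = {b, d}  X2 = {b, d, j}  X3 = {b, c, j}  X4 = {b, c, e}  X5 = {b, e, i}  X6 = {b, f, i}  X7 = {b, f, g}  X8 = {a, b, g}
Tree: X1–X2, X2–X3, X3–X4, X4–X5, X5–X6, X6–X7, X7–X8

No — vertex h appears in no bag.

A tree decomposition must satisfy three properties: every vertex lies in some bag; for every edge, both endpoints lie together in some bag; and for every vertex, the bags containing it form a connected subtree. Here vertex h appears in no bag, so the decomposition is invalid.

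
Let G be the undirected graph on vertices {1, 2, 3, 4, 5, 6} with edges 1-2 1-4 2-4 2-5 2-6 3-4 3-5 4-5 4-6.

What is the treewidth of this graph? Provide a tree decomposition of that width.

Treewidth 2.
One optimal decomposition is:
Bags: B1 = {2, 4, 5}  B2 = {2, 4, 6}  B3 = {1, 2, 4}  B4 = {3, 4, 5}
Tree: B1–B2, B2–B3, B1–B4

The largest bag has 3 vertices, giving width 2; this decomposition certifies tw(G) ≤ 2. On the other hand G contains the 3-clique {1, 2, 4}. A clique must lie in a single bag of any decomposition, so no decomposition can have width below 2. Combining the bounds, tw(G) = 2.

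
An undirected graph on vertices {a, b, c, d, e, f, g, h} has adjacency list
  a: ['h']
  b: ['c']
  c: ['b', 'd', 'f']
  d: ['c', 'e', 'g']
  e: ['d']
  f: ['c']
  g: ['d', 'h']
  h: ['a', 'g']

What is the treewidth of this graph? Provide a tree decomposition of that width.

Treewidth 1.
One optimal decomposition is:
Bags: B1 = {c, d}  B2 = {b, c}  B3 = {d, g}  B4 = {c, f}  B5 = {g, h}  B6 = {a, h}  B7 = {d, e}
Tree: B1–B2, B1–B3, B1–B4, B3–B5, B5–B6, B1–B7

The largest bag has 2 vertices, giving width 1; this decomposition certifies tw(G) ≤ 1. G has an edge, so its treewidth is at least 1. Hence tw(G) = 1 exactly.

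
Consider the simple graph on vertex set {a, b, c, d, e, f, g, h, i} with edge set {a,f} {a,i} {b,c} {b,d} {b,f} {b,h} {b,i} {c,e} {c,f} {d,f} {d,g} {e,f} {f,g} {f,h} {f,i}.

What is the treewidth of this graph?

A width-2 tree decomposition is:
Bags: B1 = {b, c, f}  B2 = {c, e, f}  B3 = {b, f, i}  B4 = {b, d, f}  B5 = {a, f, i}  B6 = {d, f, g}  B7 = {b, f, h}
Tree: B1–B2, B1–B3, B1–B4, B3–B5, B4–B6, B4–B7
Each bag holds 3 vertices, so the decomposition has width 2, which upper-bounds the treewidth. For the lower bound, the 3 vertices {d, f, g} are pairwise adjacent, and any tree decomposition puts a clique entirely inside one bag — forcing width ≥ 2. Hence tw(G) = 2 exactly.

2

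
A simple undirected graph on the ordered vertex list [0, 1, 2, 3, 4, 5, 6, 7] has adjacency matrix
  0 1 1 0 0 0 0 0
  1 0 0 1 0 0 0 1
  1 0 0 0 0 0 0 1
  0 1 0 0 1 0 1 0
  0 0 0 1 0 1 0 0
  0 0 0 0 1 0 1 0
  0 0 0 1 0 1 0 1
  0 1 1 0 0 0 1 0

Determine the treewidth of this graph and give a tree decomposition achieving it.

Treewidth 2.
Bags: B1 = {0, 1, 2}  B2 = {1, 2, 7}  B3 = {1, 3, 7}  B4 = {3, 6, 7}  B5 = {3, 4, 6}  B6 = {4, 5, 6}
Tree: B1–B2, B2–B3, B3–B4, B4–B5, B5–B6

Every bag has size at most 3, so the width is 3 − 1 = 2 and tw(G) ≤ 2. Since 0–2–7–1–0 is a cycle in G, G is not acyclic. Forests are exactly the graphs of treewidth ≤ 1, so tw(G) ≥ 2. Hence tw(G) = 2 exactly.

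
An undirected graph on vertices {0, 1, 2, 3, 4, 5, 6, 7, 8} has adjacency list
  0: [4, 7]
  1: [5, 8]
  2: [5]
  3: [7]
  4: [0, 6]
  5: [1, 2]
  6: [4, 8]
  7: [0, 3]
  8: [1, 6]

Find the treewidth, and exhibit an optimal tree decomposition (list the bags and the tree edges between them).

Treewidth 1.
One such decomposition:
Bags: B1 = {3, 7}  B2 = {0, 7}  B3 = {0, 4}  B4 = {4, 6}  B5 = {6, 8}  B6 = {1, 8}  B7 = {1, 5}  B8 = {2, 5}
Tree: B1–B2, B2–B3, B3–B4, B4–B5, B5–B6, B6–B7, B7–B8

Each bag holds 2 vertices, so the decomposition has width 1, which upper-bounds the treewidth. Any graph with an edge has treewidth ≥ 1, and G has the edge 3–7. Hence tw(G) = 1 exactly.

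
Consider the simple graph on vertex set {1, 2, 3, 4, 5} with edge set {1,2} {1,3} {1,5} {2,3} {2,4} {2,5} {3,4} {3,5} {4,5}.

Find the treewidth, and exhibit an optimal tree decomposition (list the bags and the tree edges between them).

Each bag holds 4 vertices, so the decomposition has width 3, which upper-bounds the treewidth. Conversely, {1, 2, 3, 5} is a clique of size 4, and the vertices of any clique must share a bag in every tree decomposition; so some bag has ≥ 4 vertices and tw(G) ≥ 3. Hence tw(G) = 3 exactly.

Treewidth 3.
One optimal decomposition is:
Bags: B1 = {2, 3, 4, 5}  B2 = {1, 2, 3, 5}
Tree: B1–B2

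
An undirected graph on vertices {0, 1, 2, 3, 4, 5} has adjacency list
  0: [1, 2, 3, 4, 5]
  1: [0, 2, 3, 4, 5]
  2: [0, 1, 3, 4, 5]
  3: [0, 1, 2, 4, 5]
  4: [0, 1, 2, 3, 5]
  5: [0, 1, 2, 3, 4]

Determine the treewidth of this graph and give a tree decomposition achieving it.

With just one bag of size 6, the width is 6 − 1 = 5, so tw(G) ≤ 5. Conversely, {0, 1, 2, 3, 4, 5} is a clique of size 6, and the vertices of any clique must share a bag in every tree decomposition; so some bag has ≥ 6 vertices and tw(G) ≥ 5. Hence tw(G) = 5 exactly.

Treewidth 5.
Bags: B1 = {0, 1, 2, 3, 4, 5}
Tree: (single bag)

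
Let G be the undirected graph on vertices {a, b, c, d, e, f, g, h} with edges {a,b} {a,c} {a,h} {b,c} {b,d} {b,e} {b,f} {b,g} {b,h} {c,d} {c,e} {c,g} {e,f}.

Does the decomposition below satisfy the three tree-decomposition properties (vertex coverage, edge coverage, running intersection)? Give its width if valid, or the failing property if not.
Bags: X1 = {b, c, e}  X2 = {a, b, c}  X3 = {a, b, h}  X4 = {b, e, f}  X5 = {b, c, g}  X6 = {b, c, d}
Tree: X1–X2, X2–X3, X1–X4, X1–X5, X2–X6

Vertex coverage: the bags together contain {a, b, c, d, e, f, g, h}, the full vertex set. Edge coverage: each edge of G has both endpoints in at least one bag. Running intersection: for every vertex, the bags containing it form a connected subtree. All three properties hold, so this is a valid tree decomposition of width max|bag| − 1 = 2, and hence tw(G) ≤ 2.

Yes; width 2.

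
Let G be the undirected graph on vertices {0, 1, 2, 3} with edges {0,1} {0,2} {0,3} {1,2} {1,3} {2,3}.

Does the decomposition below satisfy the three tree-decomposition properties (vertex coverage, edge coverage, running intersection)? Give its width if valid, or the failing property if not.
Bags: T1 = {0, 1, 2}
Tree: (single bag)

A tree decomposition must satisfy three properties: every vertex lies in some bag; for every edge, both endpoints lie together in some bag; and for every vertex, the bags containing it form a connected subtree. Here vertex 3 appears in no bag, so the decomposition is invalid.

No — vertex 3 appears in no bag.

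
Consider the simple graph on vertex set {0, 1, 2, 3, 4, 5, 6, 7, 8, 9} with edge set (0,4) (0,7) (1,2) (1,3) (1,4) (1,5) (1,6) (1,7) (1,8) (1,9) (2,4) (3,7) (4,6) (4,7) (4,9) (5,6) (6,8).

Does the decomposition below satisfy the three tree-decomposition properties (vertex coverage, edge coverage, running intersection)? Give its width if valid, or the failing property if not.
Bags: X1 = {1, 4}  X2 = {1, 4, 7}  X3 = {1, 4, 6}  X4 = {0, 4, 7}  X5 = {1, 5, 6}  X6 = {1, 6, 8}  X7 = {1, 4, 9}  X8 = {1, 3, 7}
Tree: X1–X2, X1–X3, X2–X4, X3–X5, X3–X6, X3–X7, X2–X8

A tree decomposition must satisfy three properties: every vertex lies in some bag; for every edge, both endpoints lie together in some bag; and for every vertex, the bags containing it form a connected subtree. Here vertex 2 appears in no bag, so the decomposition is invalid.

No — vertex 2 appears in no bag.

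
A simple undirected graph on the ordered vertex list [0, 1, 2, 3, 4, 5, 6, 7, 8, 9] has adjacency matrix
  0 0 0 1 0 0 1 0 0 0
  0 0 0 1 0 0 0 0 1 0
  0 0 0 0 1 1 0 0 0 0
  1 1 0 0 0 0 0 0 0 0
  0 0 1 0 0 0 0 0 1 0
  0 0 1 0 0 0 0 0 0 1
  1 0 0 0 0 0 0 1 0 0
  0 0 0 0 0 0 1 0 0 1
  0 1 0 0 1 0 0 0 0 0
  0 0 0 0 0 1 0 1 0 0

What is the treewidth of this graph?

2

A width-2 tree decomposition is:
Bags: B1 = {0, 1, 3}  B2 = {0, 1, 6}  B3 = {1, 6, 7}  B4 = {1, 7, 9}  B5 = {1, 5, 9}  B6 = {1, 2, 5}  B7 = {1, 2, 4}  B8 = {1, 4, 8}
Tree: B1–B2, B2–B3, B3–B4, B4–B5, B5–B6, B6–B7, B7–B8
Every bag has size at most 3, so the width is 3 − 1 = 2 and tw(G) ≤ 2. Since 1–3–0–6–7–9–5–2–4–8–1 is a cycle in G, G is not acyclic. Forests are exactly the graphs of treewidth ≤ 1, so tw(G) ≥ 2. The upper and lower bounds meet at 2, so that is the treewidth.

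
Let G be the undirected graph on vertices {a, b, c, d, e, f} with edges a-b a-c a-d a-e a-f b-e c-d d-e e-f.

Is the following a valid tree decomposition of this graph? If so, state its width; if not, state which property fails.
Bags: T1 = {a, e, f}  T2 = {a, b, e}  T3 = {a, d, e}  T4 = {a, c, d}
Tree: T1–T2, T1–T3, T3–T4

Every vertex of G appears in some bag (union = {a, b, c, d, e, f}); every edge is covered by a bag; and for each vertex v the set of bags containing v is connected in the bag tree. The decomposition is therefore valid. The largest bag has 3 vertices, so the width is 2.

Yes; width 2.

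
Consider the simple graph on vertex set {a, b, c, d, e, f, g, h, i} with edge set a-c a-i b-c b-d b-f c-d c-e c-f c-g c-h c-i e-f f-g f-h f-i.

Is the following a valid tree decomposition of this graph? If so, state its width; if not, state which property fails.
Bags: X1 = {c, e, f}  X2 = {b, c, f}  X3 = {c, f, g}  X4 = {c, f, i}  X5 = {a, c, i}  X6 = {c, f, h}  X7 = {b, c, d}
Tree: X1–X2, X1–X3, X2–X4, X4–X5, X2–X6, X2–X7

Yes; width 2.

Every vertex of G appears in some bag (union = {a, b, c, d, e, f, g, h, i}); every edge is covered by a bag; and for each vertex v the set of bags containing v is connected in the bag tree. The decomposition is therefore valid. The largest bag has 3 vertices, so the width is 2.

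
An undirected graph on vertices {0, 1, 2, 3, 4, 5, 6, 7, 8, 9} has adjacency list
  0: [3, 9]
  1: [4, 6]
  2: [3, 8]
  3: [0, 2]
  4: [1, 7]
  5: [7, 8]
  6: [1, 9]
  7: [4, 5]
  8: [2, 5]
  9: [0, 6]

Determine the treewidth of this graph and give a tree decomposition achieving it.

Each bag holds 3 vertices, so the decomposition has width 2, which upper-bounds the treewidth. Since 4–7–5–8–2–3–0–9–6–1–4 is a cycle in G, G is not acyclic. Forests are exactly the graphs of treewidth ≤ 1, so tw(G) ≥ 2. The upper and lower bounds meet at 2, so that is the treewidth.

Treewidth 2.
One such decomposition:
Bags: B1 = {4, 5, 7}  B2 = {4, 5, 8}  B3 = {2, 4, 8}  B4 = {2, 3, 4}  B5 = {0, 3, 4}  B6 = {0, 4, 9}  B7 = {4, 6, 9}  B8 = {1, 4, 6}
Tree: B1–B2, B2–B3, B3–B4, B4–B5, B5–B6, B6–B7, B7–B8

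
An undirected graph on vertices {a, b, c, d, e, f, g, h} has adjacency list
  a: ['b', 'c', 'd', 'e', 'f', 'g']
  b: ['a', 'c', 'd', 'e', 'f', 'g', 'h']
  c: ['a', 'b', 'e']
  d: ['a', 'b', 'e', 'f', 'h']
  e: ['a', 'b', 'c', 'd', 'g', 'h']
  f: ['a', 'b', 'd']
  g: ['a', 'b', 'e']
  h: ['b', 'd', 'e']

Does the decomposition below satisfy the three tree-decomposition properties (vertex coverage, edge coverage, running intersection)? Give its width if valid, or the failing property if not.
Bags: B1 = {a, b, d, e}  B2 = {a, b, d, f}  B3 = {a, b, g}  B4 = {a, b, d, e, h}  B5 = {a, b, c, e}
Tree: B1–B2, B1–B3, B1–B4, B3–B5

No — edge (e,g) lies in no bag.

A tree decomposition must satisfy three properties: every vertex lies in some bag; for every edge, both endpoints lie together in some bag; and for every vertex, the bags containing it form a connected subtree. Here edge (e,g) lies in no bag, so the decomposition is invalid.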